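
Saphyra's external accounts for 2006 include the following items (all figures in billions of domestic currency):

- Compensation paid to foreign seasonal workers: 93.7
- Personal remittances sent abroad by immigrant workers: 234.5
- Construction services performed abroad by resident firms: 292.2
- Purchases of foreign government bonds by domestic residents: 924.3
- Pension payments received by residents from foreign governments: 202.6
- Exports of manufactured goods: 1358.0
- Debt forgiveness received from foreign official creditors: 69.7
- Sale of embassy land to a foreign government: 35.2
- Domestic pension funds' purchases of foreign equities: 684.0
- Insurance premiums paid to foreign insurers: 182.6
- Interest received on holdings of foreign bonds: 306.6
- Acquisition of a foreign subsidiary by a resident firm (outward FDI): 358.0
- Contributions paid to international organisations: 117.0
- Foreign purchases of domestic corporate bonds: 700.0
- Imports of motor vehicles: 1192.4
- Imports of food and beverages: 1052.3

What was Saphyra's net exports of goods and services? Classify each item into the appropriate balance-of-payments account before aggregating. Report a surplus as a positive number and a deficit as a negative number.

-777.1

Goods: -1052.3 + 1358.0 - 1192.4 = -886.7
Services: -182.6 + 292.2 = 109.6
Trade balance = -886.7 + 109.6 = -777.1
(Excluded from the trade balance — primary income: compensation paid to foreign seasonal workers 93.7, interest received on holdings of foreign bonds 306.6; secondary income: personal remittances sent abroad by immigrant workers 234.5, pension payments received by residents from foreign governments 202.6, contributions paid to international organisations 117.0; financial account: purchases of foreign government bonds by domestic residents 924.3, domestic pension funds' purchases of foreign equities 684.0, acquisition of a foreign subsidiary by a resident firm (outward FDI) 358.0, foreign purchases of domestic corporate bonds 700.0; capital account: debt forgiveness received from foreign official creditors 69.7, sale of embassy land to a foreign government 35.2.)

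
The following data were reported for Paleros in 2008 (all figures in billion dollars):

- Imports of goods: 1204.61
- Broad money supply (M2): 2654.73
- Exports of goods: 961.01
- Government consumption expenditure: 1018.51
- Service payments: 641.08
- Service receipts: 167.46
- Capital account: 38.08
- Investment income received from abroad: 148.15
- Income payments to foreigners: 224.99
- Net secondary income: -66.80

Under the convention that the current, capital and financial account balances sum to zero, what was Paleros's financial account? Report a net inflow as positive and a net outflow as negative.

Goods balance = 961.01 - 1204.61 = -243.60
Services balance = 167.46 - 641.08 = -473.62
Trade balance (goods + services) = -243.60 + (-473.62) = -717.22
Net primary income = 148.15 - 224.99 = -76.84
Net secondary income = -66.80
Current account = -717.22 + (-76.84) + (-66.80) = -860.86
Financial account = -(-860.86 + 38.08) = 822.78

822.78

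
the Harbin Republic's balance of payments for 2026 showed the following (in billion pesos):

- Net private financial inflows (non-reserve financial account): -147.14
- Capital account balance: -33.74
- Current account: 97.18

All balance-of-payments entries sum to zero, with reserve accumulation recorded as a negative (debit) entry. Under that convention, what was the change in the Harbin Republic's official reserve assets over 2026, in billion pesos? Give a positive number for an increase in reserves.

Official reserve transactions balance = -(97.18 + (-33.74) + (-147.14)) = 83.70
An accumulation of reserves is recorded as a debit (negative entry), so the change in the stock of reserves is the negative of that balance.
Change in official reserves = -(83.70) = -83.70

-83.70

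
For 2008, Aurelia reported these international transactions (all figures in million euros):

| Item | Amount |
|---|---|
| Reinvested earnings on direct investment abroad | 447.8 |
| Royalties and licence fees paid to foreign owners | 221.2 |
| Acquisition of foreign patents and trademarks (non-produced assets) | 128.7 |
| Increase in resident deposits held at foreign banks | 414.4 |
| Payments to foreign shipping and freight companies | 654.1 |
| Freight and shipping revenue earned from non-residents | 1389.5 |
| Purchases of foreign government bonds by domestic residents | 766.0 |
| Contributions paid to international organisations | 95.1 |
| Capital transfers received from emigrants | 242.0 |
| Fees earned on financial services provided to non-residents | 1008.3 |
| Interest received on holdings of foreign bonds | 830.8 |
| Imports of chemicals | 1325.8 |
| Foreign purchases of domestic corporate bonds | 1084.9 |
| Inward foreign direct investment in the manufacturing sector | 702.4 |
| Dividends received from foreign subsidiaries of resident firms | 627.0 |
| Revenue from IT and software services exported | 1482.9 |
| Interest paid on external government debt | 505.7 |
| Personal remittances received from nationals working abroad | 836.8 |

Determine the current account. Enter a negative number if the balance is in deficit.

Goods: -1325.8
Services: 1482.9 + 1008.3 - 654.1 + 1389.5 - 221.2 = 3005.4
Primary income: 447.8 + 830.8 - 505.7 + 627.0 = 1399.9
Secondary income: -95.1 + 836.8 = 741.7
Current account = (-1325.8) + 3005.4 + 1399.9 + 741.7 = 3821.2
(Excluded from the current account — capital account: acquisition of foreign patents and trademarks (non-produced assets) 128.7, capital transfers received from emigrants 242.0; financial account: increase in resident deposits held at foreign banks 414.4, purchases of foreign government bonds by domestic residents 766.0, foreign purchases of domestic corporate bonds 1084.9, inward foreign direct investment in the manufacturing sector 702.4.)

3821.2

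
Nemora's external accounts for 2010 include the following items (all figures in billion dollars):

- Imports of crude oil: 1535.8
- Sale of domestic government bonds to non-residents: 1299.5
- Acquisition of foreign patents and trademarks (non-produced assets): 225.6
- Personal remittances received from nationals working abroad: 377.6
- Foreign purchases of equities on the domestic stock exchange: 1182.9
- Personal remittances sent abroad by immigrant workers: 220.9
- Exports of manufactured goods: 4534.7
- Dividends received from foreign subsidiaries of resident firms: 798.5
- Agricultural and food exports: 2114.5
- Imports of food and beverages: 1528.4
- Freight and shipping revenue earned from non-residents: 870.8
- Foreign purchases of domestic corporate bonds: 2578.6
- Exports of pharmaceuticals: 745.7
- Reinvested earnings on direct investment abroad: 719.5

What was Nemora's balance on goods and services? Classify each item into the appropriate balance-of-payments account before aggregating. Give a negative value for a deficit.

Goods: 4534.7 - 1528.4 + 745.7 - 1535.8 + 2114.5 = 4330.7
Services: 870.8
Trade balance = 4330.7 + 870.8 = 5201.5
(Excluded from the trade balance — financial account: sale of domestic government bonds to non-residents 1299.5, foreign purchases of equities on the domestic stock exchange 1182.9, foreign purchases of domestic corporate bonds 2578.6; capital account: acquisition of foreign patents and trademarks (non-produced assets) 225.6; secondary income: personal remittances received from nationals working abroad 377.6, personal remittances sent abroad by immigrant workers 220.9; primary income: dividends received from foreign subsidiaries of resident firms 798.5, reinvested earnings on direct investment abroad 719.5.)

5201.5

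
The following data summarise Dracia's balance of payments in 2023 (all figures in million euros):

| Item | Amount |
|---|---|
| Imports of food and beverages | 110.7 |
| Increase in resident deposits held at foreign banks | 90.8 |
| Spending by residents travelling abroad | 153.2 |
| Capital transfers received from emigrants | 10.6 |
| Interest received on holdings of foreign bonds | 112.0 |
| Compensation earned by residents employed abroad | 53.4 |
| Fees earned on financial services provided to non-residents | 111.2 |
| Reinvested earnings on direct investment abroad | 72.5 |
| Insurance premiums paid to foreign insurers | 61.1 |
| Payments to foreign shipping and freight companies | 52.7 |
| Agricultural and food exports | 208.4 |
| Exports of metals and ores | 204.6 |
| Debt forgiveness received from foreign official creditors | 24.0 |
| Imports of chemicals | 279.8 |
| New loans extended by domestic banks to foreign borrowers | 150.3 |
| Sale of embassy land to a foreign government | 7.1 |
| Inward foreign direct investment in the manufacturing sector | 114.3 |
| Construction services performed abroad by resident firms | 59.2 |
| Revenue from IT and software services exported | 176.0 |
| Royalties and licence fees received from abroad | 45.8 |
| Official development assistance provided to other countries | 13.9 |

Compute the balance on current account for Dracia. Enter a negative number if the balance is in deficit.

Goods: -279.8 - 110.7 + 204.6 + 208.4 = 22.5
Services: 111.2 + 176.0 + 59.2 - 153.2 + 45.8 - 61.1 - 52.7 = 125.2
Primary income: 53.4 + 112.0 + 72.5 = 237.9
Secondary income: -13.9
Current account = 22.5 + 125.2 + 237.9 + (-13.9) = 371.7
(Excluded from the current account — financial account: increase in resident deposits held at foreign banks 90.8, new loans extended by domestic banks to foreign borrowers 150.3, inward foreign direct investment in the manufacturing sector 114.3; capital account: capital transfers received from emigrants 10.6, debt forgiveness received from foreign official creditors 24.0, sale of embassy land to a foreign government 7.1.)

371.7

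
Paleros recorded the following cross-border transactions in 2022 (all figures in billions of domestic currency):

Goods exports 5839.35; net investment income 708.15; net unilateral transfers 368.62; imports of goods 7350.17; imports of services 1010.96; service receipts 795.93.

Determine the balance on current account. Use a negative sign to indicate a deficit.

-649.08

Goods balance = 5839.35 - 7350.17 = -1510.82
Services balance = 795.93 - 1010.96 = -215.03
Trade balance (goods + services) = -1510.82 + (-215.03) = -1725.85
Net primary income = 708.15
Net secondary income = 368.62
Current account = -1725.85 + 708.15 + 368.62 = -649.08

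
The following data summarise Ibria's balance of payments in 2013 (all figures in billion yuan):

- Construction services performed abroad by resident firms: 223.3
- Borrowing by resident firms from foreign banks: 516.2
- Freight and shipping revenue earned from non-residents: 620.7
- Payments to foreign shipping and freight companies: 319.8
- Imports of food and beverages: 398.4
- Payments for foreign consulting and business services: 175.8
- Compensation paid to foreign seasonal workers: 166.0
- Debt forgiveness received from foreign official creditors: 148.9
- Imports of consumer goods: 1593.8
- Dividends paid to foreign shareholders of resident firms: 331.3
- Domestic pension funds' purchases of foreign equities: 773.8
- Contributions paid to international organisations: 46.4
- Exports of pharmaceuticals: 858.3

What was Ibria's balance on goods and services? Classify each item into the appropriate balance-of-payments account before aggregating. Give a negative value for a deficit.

Goods: 858.3 - 1593.8 - 398.4 = -1133.9
Services: 620.7 - 175.8 + 223.3 - 319.8 = 348.4
Trade balance = -1133.9 + 348.4 = -785.5
(Excluded from the trade balance — financial account: borrowing by resident firms from foreign banks 516.2, domestic pension funds' purchases of foreign equities 773.8; primary income: compensation paid to foreign seasonal workers 166.0, dividends paid to foreign shareholders of resident firms 331.3; capital account: debt forgiveness received from foreign official creditors 148.9; secondary income: contributions paid to international organisations 46.4.)

-785.5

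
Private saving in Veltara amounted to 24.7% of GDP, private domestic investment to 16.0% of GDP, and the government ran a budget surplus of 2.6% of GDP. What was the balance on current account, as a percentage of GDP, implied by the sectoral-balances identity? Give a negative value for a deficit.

By the sectoral-balances identity, CA = (S_private - I) + (T - G).
Private balance = 24.7 - 16.0 = 8.7
Government balance (T - G) = 2.6
CA = 8.7 + 2.6 = 11.3

11.3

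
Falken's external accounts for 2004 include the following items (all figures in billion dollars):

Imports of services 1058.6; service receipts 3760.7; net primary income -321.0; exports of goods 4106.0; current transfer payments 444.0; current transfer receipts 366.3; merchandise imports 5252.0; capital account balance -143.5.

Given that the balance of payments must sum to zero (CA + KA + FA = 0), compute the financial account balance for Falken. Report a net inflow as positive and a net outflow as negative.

-1013.9

Goods balance = 4106.0 - 5252.0 = -1146.0
Services balance = 3760.7 - 1058.6 = 2702.1
Trade balance (goods + services) = -1146.0 + 2702.1 = 1556.1
Net primary income = -321.0
Net secondary income = 366.3 - 444.0 = -77.7
Current account = 1556.1 + (-321.0) + (-77.7) = 1157.4
Financial account = -(1157.4 + (-143.5)) = -1013.9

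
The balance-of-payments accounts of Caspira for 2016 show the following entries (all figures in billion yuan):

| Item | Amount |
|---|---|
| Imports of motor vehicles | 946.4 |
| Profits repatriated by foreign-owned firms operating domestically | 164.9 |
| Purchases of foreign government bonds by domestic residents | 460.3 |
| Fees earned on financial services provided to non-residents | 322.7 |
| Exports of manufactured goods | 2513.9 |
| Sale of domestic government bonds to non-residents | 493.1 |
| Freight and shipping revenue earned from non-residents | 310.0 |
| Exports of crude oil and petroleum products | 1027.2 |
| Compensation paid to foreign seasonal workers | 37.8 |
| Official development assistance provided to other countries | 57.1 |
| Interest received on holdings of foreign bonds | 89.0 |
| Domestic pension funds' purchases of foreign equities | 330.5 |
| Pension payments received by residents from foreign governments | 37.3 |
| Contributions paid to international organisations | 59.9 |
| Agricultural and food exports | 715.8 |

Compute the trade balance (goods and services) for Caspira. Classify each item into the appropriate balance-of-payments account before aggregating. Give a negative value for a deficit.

3943.2

Goods: 2513.9 - 946.4 + 715.8 + 1027.2 = 3310.5
Services: 322.7 + 310.0 = 632.7
Trade balance = 3310.5 + 632.7 = 3943.2
(Excluded from the trade balance — primary income: profits repatriated by foreign-owned firms operating domestically 164.9, compensation paid to foreign seasonal workers 37.8, interest received on holdings of foreign bonds 89.0; financial account: purchases of foreign government bonds by domestic residents 460.3, sale of domestic government bonds to non-residents 493.1, domestic pension funds' purchases of foreign equities 330.5; secondary income: official development assistance provided to other countries 57.1, pension payments received by residents from foreign governments 37.3, contributions paid to international organisations 59.9.)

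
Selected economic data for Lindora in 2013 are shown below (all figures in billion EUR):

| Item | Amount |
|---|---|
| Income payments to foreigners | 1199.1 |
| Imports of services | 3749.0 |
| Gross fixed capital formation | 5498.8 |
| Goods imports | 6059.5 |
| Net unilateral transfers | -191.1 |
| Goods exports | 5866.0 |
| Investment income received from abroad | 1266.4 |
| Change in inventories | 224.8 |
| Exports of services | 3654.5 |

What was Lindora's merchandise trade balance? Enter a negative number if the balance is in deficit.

-193.5

Goods balance = 5866.0 - 6059.5 = -193.5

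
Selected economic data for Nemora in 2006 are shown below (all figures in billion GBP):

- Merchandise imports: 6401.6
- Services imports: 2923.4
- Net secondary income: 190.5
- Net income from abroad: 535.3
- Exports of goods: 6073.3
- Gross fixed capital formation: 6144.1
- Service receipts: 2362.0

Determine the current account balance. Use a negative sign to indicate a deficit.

-163.9

Goods balance = 6073.3 - 6401.6 = -328.3
Services balance = 2362.0 - 2923.4 = -561.4
Trade balance (goods + services) = -328.3 + (-561.4) = -889.7
Net primary income = 535.3
Net secondary income = 190.5
Current account = -889.7 + 535.3 + 190.5 = -163.9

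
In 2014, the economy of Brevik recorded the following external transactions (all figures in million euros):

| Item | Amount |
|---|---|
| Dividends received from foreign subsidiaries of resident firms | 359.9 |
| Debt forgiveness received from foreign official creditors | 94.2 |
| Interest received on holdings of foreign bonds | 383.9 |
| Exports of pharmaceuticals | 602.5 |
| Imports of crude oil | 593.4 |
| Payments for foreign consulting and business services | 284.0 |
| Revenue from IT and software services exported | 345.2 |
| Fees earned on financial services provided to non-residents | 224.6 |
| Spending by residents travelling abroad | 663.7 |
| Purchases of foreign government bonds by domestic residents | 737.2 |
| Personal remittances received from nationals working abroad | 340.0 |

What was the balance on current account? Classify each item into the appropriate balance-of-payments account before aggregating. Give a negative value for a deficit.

715.0

Goods: -593.4 + 602.5 = 9.1
Services: -663.7 - 284.0 + 224.6 + 345.2 = -377.9
Primary income: 359.9 + 383.9 = 743.8
Secondary income: 340.0
Current account = 9.1 + (-377.9) + 743.8 + 340.0 = 715.0
(Excluded from the current account — capital account: debt forgiveness received from foreign official creditors 94.2; financial account: purchases of foreign government bonds by domestic residents 737.2.)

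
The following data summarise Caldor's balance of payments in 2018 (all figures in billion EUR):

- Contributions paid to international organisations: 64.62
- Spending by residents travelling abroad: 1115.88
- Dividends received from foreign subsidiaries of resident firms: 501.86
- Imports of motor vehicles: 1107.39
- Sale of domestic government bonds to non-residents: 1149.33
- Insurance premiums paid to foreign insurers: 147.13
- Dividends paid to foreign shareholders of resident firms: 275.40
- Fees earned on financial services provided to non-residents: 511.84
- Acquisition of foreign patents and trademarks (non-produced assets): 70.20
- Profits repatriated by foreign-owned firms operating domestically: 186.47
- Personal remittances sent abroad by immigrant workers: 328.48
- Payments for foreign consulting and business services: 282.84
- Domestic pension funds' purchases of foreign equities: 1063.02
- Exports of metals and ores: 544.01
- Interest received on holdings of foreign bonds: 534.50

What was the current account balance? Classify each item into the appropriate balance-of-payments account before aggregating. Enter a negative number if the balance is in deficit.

-1416.00

Goods: -1107.39 + 544.01 = -563.38
Services: 511.84 - 147.13 - 1115.88 - 282.84 = -1034.01
Primary income: 501.86 + 534.50 - 186.47 - 275.40 = 574.49
Secondary income: -328.48 - 64.62 = -393.10
Current account = (-563.38) + (-1034.01) + 574.49 + (-393.10) = -1416.00
(Excluded from the current account — financial account: sale of domestic government bonds to non-residents 1149.33, domestic pension funds' purchases of foreign equities 1063.02; capital account: acquisition of foreign patents and trademarks (non-produced assets) 70.20.)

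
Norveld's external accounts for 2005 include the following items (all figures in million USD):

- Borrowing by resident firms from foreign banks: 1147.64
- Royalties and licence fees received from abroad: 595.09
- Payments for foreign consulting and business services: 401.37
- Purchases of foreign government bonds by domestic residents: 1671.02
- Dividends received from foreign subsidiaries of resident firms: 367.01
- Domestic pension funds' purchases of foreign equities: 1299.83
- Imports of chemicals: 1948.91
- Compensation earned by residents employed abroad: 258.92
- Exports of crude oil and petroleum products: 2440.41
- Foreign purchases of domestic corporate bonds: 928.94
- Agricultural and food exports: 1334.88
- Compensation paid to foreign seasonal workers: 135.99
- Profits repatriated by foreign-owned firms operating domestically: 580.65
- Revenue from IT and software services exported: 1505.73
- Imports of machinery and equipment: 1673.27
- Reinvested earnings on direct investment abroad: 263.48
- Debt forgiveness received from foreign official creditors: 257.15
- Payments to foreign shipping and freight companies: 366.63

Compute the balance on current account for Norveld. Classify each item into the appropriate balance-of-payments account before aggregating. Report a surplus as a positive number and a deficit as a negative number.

Goods: 2440.41 - 1673.27 - 1948.91 + 1334.88 = 153.11
Services: 595.09 + 1505.73 - 401.37 - 366.63 = 1332.82
Primary income: 258.92 + 367.01 - 580.65 - 135.99 + 263.48 = 172.77
Current account = 153.11 + 1332.82 + 172.77 = 1658.70
(Excluded from the current account — financial account: borrowing by resident firms from foreign banks 1147.64, purchases of foreign government bonds by domestic residents 1671.02, domestic pension funds' purchases of foreign equities 1299.83, foreign purchases of domestic corporate bonds 928.94; capital account: debt forgiveness received from foreign official creditors 257.15.)

1658.70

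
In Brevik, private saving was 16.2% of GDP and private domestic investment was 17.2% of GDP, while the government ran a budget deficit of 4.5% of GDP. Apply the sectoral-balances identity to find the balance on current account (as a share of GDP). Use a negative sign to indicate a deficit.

-5.5

By the sectoral-balances identity, CA = (S_private - I) + (T - G).
Private balance = 16.2 - 17.2 = -1.0
Government balance (T - G) = -4.5
CA = -1.0 + (-4.5) = -5.5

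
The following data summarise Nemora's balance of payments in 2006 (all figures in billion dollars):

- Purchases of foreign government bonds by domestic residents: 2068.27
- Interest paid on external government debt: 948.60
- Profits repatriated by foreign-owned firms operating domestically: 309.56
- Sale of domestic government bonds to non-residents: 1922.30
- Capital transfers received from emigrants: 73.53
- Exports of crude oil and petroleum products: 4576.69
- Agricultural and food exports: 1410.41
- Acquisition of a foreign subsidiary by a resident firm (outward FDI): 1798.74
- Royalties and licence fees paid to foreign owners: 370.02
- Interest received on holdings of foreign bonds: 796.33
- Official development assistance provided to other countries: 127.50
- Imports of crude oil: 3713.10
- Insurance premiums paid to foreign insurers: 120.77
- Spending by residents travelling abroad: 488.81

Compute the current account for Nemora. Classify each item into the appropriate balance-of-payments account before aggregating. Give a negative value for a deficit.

Goods: 1410.41 + 4576.69 - 3713.10 = 2274.00
Services: -370.02 - 488.81 - 120.77 = -979.60
Primary income: 796.33 - 948.60 - 309.56 = -461.83
Secondary income: -127.50
Current account = 2274.00 + (-979.60) + (-461.83) + (-127.50) = 705.07
(Excluded from the current account — financial account: purchases of foreign government bonds by domestic residents 2068.27, sale of domestic government bonds to non-residents 1922.30, acquisition of a foreign subsidiary by a resident firm (outward FDI) 1798.74; capital account: capital transfers received from emigrants 73.53.)

705.07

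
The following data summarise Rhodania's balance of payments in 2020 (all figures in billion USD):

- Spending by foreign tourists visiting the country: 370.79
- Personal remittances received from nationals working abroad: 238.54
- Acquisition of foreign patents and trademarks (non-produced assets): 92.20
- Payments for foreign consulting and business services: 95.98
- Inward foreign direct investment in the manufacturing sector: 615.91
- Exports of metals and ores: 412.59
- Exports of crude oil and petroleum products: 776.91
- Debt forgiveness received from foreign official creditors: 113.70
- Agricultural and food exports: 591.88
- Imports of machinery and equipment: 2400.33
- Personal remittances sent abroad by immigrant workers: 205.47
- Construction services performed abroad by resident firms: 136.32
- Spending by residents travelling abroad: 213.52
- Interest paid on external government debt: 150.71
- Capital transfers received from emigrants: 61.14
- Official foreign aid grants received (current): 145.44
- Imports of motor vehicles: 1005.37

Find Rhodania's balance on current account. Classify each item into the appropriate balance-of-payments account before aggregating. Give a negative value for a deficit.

-1398.91

Goods: -1005.37 + 412.59 - 2400.33 + 591.88 + 776.91 = -1624.32
Services: 136.32 - 213.52 + 370.79 - 95.98 = 197.61
Primary income: -150.71
Secondary income: -205.47 + 145.44 + 238.54 = 178.51
Current account = (-1624.32) + 197.61 + (-150.71) + 178.51 = -1398.91
(Excluded from the current account — capital account: acquisition of foreign patents and trademarks (non-produced assets) 92.20, debt forgiveness received from foreign official creditors 113.70, capital transfers received from emigrants 61.14; financial account: inward foreign direct investment in the manufacturing sector 615.91.)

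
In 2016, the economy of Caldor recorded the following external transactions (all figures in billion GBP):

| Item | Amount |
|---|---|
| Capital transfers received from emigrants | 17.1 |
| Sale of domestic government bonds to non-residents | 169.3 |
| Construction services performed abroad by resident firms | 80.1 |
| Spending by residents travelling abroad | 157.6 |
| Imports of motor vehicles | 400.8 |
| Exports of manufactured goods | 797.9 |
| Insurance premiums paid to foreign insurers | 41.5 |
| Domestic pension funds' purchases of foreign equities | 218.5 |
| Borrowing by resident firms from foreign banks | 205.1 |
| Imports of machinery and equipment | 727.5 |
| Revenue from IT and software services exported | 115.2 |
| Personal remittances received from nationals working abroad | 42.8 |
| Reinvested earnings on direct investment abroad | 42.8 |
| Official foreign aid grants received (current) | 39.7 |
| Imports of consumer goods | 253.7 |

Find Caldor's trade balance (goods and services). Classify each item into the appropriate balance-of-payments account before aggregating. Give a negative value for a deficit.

Goods: -400.8 - 253.7 - 727.5 + 797.9 = -584.1
Services: -157.6 - 41.5 + 80.1 + 115.2 = -3.8
Trade balance = -584.1 + (-3.8) = -587.9
(Excluded from the trade balance — capital account: capital transfers received from emigrants 17.1; financial account: sale of domestic government bonds to non-residents 169.3, domestic pension funds' purchases of foreign equities 218.5, borrowing by resident firms from foreign banks 205.1; secondary income: personal remittances received from nationals working abroad 42.8, official foreign aid grants received (current) 39.7; primary income: reinvested earnings on direct investment abroad 42.8.)

-587.9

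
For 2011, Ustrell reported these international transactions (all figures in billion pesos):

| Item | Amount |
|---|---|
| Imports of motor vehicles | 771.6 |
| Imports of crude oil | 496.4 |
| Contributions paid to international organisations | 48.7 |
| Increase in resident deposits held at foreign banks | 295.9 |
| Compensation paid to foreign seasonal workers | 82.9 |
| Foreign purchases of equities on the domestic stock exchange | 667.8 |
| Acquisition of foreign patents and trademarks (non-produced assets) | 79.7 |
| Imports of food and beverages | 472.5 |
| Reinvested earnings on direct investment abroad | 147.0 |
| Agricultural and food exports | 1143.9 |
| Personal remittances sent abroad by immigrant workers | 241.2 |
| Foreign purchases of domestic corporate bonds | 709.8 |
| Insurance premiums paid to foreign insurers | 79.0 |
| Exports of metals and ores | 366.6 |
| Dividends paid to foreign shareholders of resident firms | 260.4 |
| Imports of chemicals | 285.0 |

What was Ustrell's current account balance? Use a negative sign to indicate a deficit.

Goods: -472.5 + 1143.9 + 366.6 - 285.0 - 771.6 - 496.4 = -515.0
Services: -79.0
Primary income: 147.0 - 82.9 - 260.4 = -196.3
Secondary income: -48.7 - 241.2 = -289.9
Current account = (-515.0) + (-79.0) + (-196.3) + (-289.9) = -1080.2
(Excluded from the current account — financial account: increase in resident deposits held at foreign banks 295.9, foreign purchases of equities on the domestic stock exchange 667.8, foreign purchases of domestic corporate bonds 709.8; capital account: acquisition of foreign patents and trademarks (non-produced assets) 79.7.)

-1080.2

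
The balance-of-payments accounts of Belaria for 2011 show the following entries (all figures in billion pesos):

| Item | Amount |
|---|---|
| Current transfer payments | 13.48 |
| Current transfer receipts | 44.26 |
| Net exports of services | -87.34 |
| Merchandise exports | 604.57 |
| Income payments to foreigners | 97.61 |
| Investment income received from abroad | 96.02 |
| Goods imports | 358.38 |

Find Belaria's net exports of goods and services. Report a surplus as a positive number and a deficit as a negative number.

Goods balance = 604.57 - 358.38 = 246.19
Services balance = -87.34
Trade balance (goods + services) = 246.19 + (-87.34) = 158.85

158.85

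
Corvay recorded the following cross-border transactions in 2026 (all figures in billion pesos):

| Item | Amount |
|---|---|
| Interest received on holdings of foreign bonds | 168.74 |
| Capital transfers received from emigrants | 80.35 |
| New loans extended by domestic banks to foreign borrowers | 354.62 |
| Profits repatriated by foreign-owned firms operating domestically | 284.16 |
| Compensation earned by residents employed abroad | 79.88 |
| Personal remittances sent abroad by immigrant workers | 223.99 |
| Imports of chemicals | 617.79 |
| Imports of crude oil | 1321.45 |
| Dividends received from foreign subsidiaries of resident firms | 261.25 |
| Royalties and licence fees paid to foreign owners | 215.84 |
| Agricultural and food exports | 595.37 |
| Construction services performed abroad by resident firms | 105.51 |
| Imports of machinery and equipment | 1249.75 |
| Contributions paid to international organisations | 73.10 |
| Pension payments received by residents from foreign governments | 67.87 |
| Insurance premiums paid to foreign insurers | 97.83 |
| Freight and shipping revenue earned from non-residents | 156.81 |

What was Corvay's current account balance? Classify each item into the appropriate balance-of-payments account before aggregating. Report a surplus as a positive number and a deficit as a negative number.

Goods: -1321.45 - 1249.75 + 595.37 - 617.79 = -2593.62
Services: 105.51 - 97.83 + 156.81 - 215.84 = -51.35
Primary income: 261.25 + 79.88 + 168.74 - 284.16 = 225.71
Secondary income: -73.10 + 67.87 - 223.99 = -229.22
Current account = (-2593.62) + (-51.35) + 225.71 + (-229.22) = -2648.48
(Excluded from the current account — capital account: capital transfers received from emigrants 80.35; financial account: new loans extended by domestic banks to foreign borrowers 354.62.)

-2648.48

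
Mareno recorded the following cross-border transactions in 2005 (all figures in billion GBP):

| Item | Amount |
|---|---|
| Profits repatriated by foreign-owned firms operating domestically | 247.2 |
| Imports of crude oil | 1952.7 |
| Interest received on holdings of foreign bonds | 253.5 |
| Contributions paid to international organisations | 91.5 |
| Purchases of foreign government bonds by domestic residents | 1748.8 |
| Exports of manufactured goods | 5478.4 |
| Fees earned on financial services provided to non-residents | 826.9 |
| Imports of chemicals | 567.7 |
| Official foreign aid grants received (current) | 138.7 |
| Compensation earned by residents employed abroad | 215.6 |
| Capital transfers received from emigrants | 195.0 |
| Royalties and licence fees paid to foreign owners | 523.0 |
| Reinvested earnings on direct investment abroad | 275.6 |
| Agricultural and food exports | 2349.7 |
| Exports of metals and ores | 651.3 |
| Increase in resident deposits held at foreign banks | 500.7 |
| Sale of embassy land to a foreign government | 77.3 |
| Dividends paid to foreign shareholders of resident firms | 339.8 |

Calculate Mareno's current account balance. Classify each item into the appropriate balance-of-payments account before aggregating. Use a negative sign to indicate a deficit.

6467.8

Goods: 5478.4 + 651.3 - 1952.7 + 2349.7 - 567.7 = 5959.0
Services: -523.0 + 826.9 = 303.9
Primary income: -247.2 + 275.6 + 253.5 + 215.6 - 339.8 = 157.7
Secondary income: -91.5 + 138.7 = 47.2
Current account = 5959.0 + 303.9 + 157.7 + 47.2 = 6467.8
(Excluded from the current account — financial account: purchases of foreign government bonds by domestic residents 1748.8, increase in resident deposits held at foreign banks 500.7; capital account: capital transfers received from emigrants 195.0, sale of embassy land to a foreign government 77.3.)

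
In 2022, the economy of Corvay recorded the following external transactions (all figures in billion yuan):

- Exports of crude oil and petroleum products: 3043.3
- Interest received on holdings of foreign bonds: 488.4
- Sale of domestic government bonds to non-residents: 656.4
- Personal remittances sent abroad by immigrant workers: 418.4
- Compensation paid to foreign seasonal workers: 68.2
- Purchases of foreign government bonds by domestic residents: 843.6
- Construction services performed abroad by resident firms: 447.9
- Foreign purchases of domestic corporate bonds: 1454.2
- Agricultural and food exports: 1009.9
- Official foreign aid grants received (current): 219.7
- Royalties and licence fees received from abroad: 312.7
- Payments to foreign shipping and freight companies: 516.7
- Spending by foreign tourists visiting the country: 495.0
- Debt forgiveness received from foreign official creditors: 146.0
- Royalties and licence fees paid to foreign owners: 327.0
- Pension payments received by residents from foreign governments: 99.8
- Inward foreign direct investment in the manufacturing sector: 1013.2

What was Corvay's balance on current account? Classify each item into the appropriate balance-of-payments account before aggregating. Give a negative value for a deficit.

4786.4

Goods: 1009.9 + 3043.3 = 4053.2
Services: -516.7 + 495.0 + 312.7 - 327.0 + 447.9 = 411.9
Primary income: 488.4 - 68.2 = 420.2
Secondary income: 219.7 - 418.4 + 99.8 = -98.9
Current account = 4053.2 + 411.9 + 420.2 + (-98.9) = 4786.4
(Excluded from the current account — financial account: sale of domestic government bonds to non-residents 656.4, purchases of foreign government bonds by domestic residents 843.6, foreign purchases of domestic corporate bonds 1454.2, inward foreign direct investment in the manufacturing sector 1013.2; capital account: debt forgiveness received from foreign official creditors 146.0.)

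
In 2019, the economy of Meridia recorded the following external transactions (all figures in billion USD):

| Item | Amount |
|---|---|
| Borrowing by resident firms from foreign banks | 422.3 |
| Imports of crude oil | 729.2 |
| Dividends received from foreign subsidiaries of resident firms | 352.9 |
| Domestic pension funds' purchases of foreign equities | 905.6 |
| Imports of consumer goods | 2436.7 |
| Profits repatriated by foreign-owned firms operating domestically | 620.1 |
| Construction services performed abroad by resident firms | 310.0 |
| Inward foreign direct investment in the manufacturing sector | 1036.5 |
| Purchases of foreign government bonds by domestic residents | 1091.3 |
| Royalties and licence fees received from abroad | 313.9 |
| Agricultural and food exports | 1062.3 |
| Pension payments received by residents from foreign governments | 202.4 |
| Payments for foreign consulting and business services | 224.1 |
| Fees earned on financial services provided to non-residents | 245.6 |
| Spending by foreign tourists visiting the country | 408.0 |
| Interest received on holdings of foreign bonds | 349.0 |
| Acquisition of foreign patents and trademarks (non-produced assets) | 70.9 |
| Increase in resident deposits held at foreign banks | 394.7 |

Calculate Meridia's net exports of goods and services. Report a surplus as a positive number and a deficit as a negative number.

Goods: -2436.7 + 1062.3 - 729.2 = -2103.6
Services: 245.6 + 408.0 + 310.0 + 313.9 - 224.1 = 1053.4
Trade balance = -2103.6 + 1053.4 = -1050.2
(Excluded from the trade balance — financial account: borrowing by resident firms from foreign banks 422.3, domestic pension funds' purchases of foreign equities 905.6, inward foreign direct investment in the manufacturing sector 1036.5, purchases of foreign government bonds by domestic residents 1091.3, increase in resident deposits held at foreign banks 394.7; primary income: dividends received from foreign subsidiaries of resident firms 352.9, profits repatriated by foreign-owned firms operating domestically 620.1, interest received on holdings of foreign bonds 349.0; secondary income: pension payments received by residents from foreign governments 202.4; capital account: acquisition of foreign patents and trademarks (non-produced assets) 70.9.)

-1050.2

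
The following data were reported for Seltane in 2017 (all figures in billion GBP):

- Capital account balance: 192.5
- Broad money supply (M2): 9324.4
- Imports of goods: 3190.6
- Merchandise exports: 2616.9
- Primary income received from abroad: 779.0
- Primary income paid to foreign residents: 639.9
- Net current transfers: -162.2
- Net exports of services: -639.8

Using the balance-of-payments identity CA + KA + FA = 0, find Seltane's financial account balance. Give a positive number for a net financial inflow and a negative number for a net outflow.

1044.1

Goods balance = 2616.9 - 3190.6 = -573.7
Services balance = -639.8
Trade balance (goods + services) = -573.7 + (-639.8) = -1213.5
Net primary income = 779.0 - 639.9 = 139.1
Net secondary income = -162.2
Current account = -1213.5 + 139.1 + (-162.2) = -1236.6
Financial account = -(-1236.6 + 192.5) = 1044.1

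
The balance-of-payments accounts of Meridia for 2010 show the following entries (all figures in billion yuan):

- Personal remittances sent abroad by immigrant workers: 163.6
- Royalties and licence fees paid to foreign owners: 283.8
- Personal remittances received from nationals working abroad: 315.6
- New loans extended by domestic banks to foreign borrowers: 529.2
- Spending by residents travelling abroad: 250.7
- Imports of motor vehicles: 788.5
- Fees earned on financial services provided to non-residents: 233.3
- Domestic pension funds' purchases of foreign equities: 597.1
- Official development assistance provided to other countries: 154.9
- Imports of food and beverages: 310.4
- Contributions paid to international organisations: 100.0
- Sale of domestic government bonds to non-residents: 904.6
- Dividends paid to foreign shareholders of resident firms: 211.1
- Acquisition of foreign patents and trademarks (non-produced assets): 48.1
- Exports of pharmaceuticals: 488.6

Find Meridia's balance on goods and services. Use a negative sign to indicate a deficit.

Goods: 488.6 - 310.4 - 788.5 = -610.3
Services: -250.7 + 233.3 - 283.8 = -301.2
Trade balance = -610.3 + (-301.2) = -911.5
(Excluded from the trade balance — secondary income: personal remittances sent abroad by immigrant workers 163.6, personal remittances received from nationals working abroad 315.6, official development assistance provided to other countries 154.9, contributions paid to international organisations 100.0; financial account: new loans extended by domestic banks to foreign borrowers 529.2, domestic pension funds' purchases of foreign equities 597.1, sale of domestic government bonds to non-residents 904.6; primary income: dividends paid to foreign shareholders of resident firms 211.1; capital account: acquisition of foreign patents and trademarks (non-produced assets) 48.1.)

-911.5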